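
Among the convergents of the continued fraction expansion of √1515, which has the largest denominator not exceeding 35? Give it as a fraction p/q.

√1515 = [38; 1, 11, 1, 76, …] (period length 4).
Convergents:
  p_0/q_0 = 38/1
  p_1/q_1 = 39/1
  p_2/q_2 = 467/12
  p_3/q_3 = 506/13
  p_4/q_4 = 38923/1000
q_3 = 13 ≤ 35 < 1000 = q_4, so the answer is 506/13.

506/13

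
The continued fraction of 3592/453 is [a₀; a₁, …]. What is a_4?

2

3592 = 7·453 + 421   →  a_0 = 7
453 = 1·421 + 32   →  a_1 = 1
421 = 13·32 + 5   →  a_2 = 13
32 = 6·5 + 2   →  a_3 = 6
5 = 2·2 + 1   →  a_4 = 2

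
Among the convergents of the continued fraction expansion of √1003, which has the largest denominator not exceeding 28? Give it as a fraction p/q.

√1003 = [31; 1, 2, 31, 2, 1, 62, …] (period length 6).
Convergents:
  p_0/q_0 = 31/1
  p_1/q_1 = 32/1
  p_2/q_2 = 95/3
  p_3/q_3 = 2977/94
q_2 = 3 ≤ 28 < 94 = q_3, so the answer is 95/3.

95/3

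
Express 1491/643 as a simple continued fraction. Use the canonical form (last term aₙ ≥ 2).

1491 = 2×643 + 205
643 = 3×205 + 28
205 = 7×28 + 9
28 = 3×9 + 1
9 = 9×1 + 0  (stop)
So 1491/643 = [2; 3, 7, 3, 9].

[2; 3, 7, 3, 9]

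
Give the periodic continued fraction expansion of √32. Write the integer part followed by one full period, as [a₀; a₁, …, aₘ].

a₀ = ⌊√32⌋ = 5.
With m₀=0, d₀=1 and mₖ₊₁ = dₖaₖ − mₖ, dₖ₊₁ = (n − mₖ₊₁²)/dₖ, aₖ₊₁ = ⌊(a₀+mₖ₊₁)/dₖ₊₁⌋:
  k=1: m=5, d=7, a=1
  k=2: m=2, d=4, a=1
  k=3: m=2, d=7, a=1
  k=4: m=5, d=1, a=10
d=1 and a=2a₀=10 at k=4, so the next step gives (m, d) = (5, 7) again — its k=1 value — and the period has length 4.

[5; 1, 1, 1, 10]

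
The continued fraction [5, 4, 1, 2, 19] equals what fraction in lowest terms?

Fold from the inside: start with 19/1.
  2 + 1/19 = 39/19
  1 + 19/39 = 58/39
  4 + 39/58 = 271/58
  5 + 58/271 = 1413/271

1413/271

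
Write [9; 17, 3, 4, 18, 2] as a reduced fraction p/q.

76348/8429

Using pₖ = aₖpₖ₋₁ + pₖ₋₂ and qₖ = aₖqₖ₋₁ + qₖ₋₂:
  k=0: a=9, p=9, q=1
  k=1: a=17, p=154, q=17
  k=2: a=3, p=471, q=52
  k=3: a=4, p=2038, q=225
  k=4: a=18, p=37155, q=4102
  k=5: a=2, p=76348, q=8429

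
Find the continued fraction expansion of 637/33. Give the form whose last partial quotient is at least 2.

[19; 3, 3, 3]

637 = 19*33 + 10
33 = 3*10 + 3
10 = 3*3 + 1
3 = 3*1 + 0  (stop)
So 637/33 = [19; 3, 3, 3].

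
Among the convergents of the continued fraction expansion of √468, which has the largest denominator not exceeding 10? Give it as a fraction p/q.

173/8

√468 = [21; 1, 1, 1, 2, 1, 1, 1, 42, …] (period length 8).
Convergents:
  p_0/q_0 = 21/1
  p_1/q_1 = 22/1
  p_2/q_2 = 43/2
  p_3/q_3 = 65/3
  p_4/q_4 = 173/8
  p_5/q_5 = 238/11
q_4 = 8 ≤ 10 < 11 = q_5, so the answer is 173/8.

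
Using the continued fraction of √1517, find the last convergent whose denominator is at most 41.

1519/39

√1517 = [38; 1, 18, 2, 18, 1, 76, …] (period length 6).
Convergents:
  p_0/q_0 = 38/1
  p_1/q_1 = 39/1
  p_2/q_2 = 740/19
  p_3/q_3 = 1519/39
  p_4/q_4 = 28082/721
q_3 = 39 ≤ 41 < 721 = q_4, so the answer is 1519/39.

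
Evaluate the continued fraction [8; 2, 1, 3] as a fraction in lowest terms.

Using pₖ = aₖpₖ₋₁ + pₖ₋₂ and qₖ = aₖqₖ₋₁ + qₖ₋₂:
  k=0: a=8, p=8, q=1
  k=1: a=2, p=17, q=2
  k=2: a=1, p=25, q=3
  k=3: a=3, p=92, q=11

92/11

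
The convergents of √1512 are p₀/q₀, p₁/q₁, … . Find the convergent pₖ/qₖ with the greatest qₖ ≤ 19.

661/17

√1512 = [38; 1, 7, 1, 1, 1, 7, 1, 76, …] (period length 8).
Convergents:
  p_0/q_0 = 38/1
  p_1/q_1 = 39/1
  p_2/q_2 = 311/8
  p_3/q_3 = 350/9
  p_4/q_4 = 661/17
  p_5/q_5 = 1011/26
q_4 = 17 ≤ 19 < 26 = q_5, so the answer is 661/17.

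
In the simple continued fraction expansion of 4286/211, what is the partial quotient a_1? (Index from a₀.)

4286 = 20·211 + 66   →  a_0 = 20
211 = 3·66 + 13   →  a_1 = 3

3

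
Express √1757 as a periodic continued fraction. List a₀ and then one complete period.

a₀ = ⌊√1757⌋ = 41.
With m₀=0, d₀=1 and mₖ₊₁ = dₖaₖ − mₖ, dₖ₊₁ = (n − mₖ₊₁²)/dₖ, aₖ₊₁ = ⌊(a₀+mₖ₊₁)/dₖ₊₁⌋:
  k=1: m=41, d=76, a=1
  k=2: m=35, d=7, a=10
  k=3: m=35, d=76, a=1
  k=4: m=41, d=1, a=82
d=1 and a=2a₀=82 at k=4, so the next step gives (m, d) = (41, 76) again — its k=1 value — and the period has length 4.

[41; 1, 10, 1, 82]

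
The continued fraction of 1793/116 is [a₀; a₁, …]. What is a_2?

1793 = 15·116 + 53   →  a_0 = 15
116 = 2·53 + 10   →  a_1 = 2
53 = 5·10 + 3   →  a_2 = 5

5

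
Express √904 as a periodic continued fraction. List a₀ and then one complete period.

a₀ = ⌊√904⌋ = 30.
With m₀=0, d₀=1 and mₖ₊₁ = dₖaₖ − mₖ, dₖ₊₁ = (n − mₖ₊₁²)/dₖ, aₖ₊₁ = ⌊(a₀+mₖ₊₁)/dₖ₊₁⌋:
  k=1: m=30, d=4, a=15
  k=2: m=30, d=1, a=60
d=1 and a=2a₀=60 at k=2, so the next step gives (m, d) = (30, 4) again — its k=1 value — and the period has length 2.

[30; 15, 60]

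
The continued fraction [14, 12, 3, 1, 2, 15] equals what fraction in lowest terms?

29205/2074

Using pₖ = aₖpₖ₋₁ + pₖ₋₂ and qₖ = aₖqₖ₋₁ + qₖ₋₂:
  k=0: a=14, p=14, q=1
  k=1: a=12, p=169, q=12
  k=2: a=3, p=521, q=37
  k=3: a=1, p=690, q=49
  k=4: a=2, p=1901, q=135
  k=5: a=15, p=29205, q=2074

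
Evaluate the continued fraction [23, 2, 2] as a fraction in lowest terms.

Using pₖ = aₖpₖ₋₁ + pₖ₋₂ and qₖ = aₖqₖ₋₁ + qₖ₋₂:
  k=0: a=23, p=23, q=1
  k=1: a=2, p=47, q=2
  k=2: a=2, p=117, q=5

117/5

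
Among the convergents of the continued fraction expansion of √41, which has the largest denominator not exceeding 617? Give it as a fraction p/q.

2049/320

√41 = [6; 2, 2, 12, …] (period length 3).
Convergents:
  p_0/q_0 = 6/1
  p_1/q_1 = 13/2
  p_2/q_2 = 32/5
  p_3/q_3 = 397/62
  p_4/q_4 = 826/129
  p_5/q_5 = 2049/320
  p_6/q_6 = 25414/3969
q_5 = 320 ≤ 617 < 3969 = q_6, so the answer is 2049/320.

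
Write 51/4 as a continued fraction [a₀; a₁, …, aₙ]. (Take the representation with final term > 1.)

51 = 12·4 + 3
4 = 1·3 + 1
3 = 3·1 + 0  (stop)
So 51/4 = [12; 1, 3].

[12; 1, 3]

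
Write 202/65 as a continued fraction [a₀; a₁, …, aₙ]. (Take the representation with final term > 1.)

202 = 3×65 + 7
65 = 9×7 + 2
7 = 3×2 + 1
2 = 2×1 + 0  (stop)
So 202/65 = [3; 9, 3, 2].

[3; 9, 3, 2]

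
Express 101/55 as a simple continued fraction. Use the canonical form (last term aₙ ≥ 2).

[1; 1, 5, 9]

101 = 1×55 + 46
55 = 1×46 + 9
46 = 5×9 + 1
9 = 9×1 + 0  (stop)
So 101/55 = [1; 1, 5, 9].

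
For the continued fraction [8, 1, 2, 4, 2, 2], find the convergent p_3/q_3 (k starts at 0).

Using pₖ = aₖpₖ₋₁ + pₖ₋₂, qₖ = aₖqₖ₋₁ + qₖ₋₂ (with p₋₁=1, p₋₂=0, q₋₁=0, q₋₂=1):
  k=0: a=8, p=8, q=1
  k=1: a=1, p=9, q=1
  k=2: a=2, p=26, q=3
  k=3: a=4, p=113, q=13

113/13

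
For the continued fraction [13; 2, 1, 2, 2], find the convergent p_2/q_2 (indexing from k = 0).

Using pₖ = aₖpₖ₋₁ + pₖ₋₂, qₖ = aₖqₖ₋₁ + qₖ₋₂ (with p₋₁=1, p₋₂=0, q₋₁=0, q₋₂=1):
  k=0: a=13, p=13, q=1
  k=1: a=2, p=27, q=2
  k=2: a=1, p=40, q=3

40/3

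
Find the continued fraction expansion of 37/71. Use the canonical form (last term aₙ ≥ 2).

37 = 0·71 + 37
71 = 1·37 + 34
37 = 1·34 + 3
34 = 11·3 + 1
3 = 3·1 + 0  (stop)
So 37/71 = [0; 1, 1, 11, 3].

[0; 1, 1, 11, 3]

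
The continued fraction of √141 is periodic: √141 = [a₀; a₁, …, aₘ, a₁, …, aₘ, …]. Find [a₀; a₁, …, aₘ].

[11; 1, 6, 1, 22]

a₀ = ⌊√141⌋ = 11.
With m₀=0, d₀=1 and mₖ₊₁ = dₖaₖ − mₖ, dₖ₊₁ = (n − mₖ₊₁²)/dₖ, aₖ₊₁ = ⌊(a₀+mₖ₊₁)/dₖ₊₁⌋:
  k=1: m=11, d=20, a=1
  k=2: m=9, d=3, a=6
  k=3: m=9, d=20, a=1
  k=4: m=11, d=1, a=22
d=1 and a=2a₀=22 at k=4, so the next step gives (m, d) = (11, 20) again — its k=1 value — and the period has length 4.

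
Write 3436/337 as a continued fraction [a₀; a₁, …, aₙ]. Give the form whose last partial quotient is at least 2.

3436 = 10×337 + 66
337 = 5×66 + 7
66 = 9×7 + 3
7 = 2×3 + 1
3 = 3×1 + 0  (stop)
So 3436/337 = [10; 5, 9, 2, 3].

[10; 5, 9, 2, 3]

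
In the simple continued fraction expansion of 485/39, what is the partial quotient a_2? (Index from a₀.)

3

485 = 12·39 + 17   →  a_0 = 12
39 = 2·17 + 5   →  a_1 = 2
17 = 3·5 + 2   →  a_2 = 3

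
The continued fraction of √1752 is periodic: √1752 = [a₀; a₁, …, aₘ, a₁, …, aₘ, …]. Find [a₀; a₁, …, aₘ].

[41; 1, 5, 1, 82]

a₀ = ⌊√1752⌋ = 41.
With m₀=0, d₀=1 and mₖ₊₁ = dₖaₖ − mₖ, dₖ₊₁ = (n − mₖ₊₁²)/dₖ, aₖ₊₁ = ⌊(a₀+mₖ₊₁)/dₖ₊₁⌋:
  k=1: m=41, d=71, a=1
  k=2: m=30, d=12, a=5
  k=3: m=30, d=71, a=1
  k=4: m=41, d=1, a=82
d=1 and a=2a₀=82 at k=4, so the next step gives (m, d) = (41, 71) again — its k=1 value — and the period has length 4.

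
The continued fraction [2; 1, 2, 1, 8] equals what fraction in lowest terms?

Using pₖ = aₖpₖ₋₁ + pₖ₋₂ and qₖ = aₖqₖ₋₁ + qₖ₋₂:
  k=0: a=2, p=2, q=1
  k=1: a=1, p=3, q=1
  k=2: a=2, p=8, q=3
  k=3: a=1, p=11, q=4
  k=4: a=8, p=96, q=35

96/35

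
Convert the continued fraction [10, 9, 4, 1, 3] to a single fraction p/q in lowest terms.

1769/175

Fold from the inside: start with 3/1.
  1 + 1/3 = 4/3
  4 + 3/4 = 19/4
  9 + 4/19 = 175/19
  10 + 19/175 = 1769/175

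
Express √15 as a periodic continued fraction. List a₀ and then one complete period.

a₀ = ⌊√15⌋ = 3.

[3; 1, 6]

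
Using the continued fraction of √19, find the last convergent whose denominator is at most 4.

√19 = [4; 2, 1, 3, 1, 2, 8, …] (period length 6).
Convergents:
  p_0/q_0 = 4/1
  p_1/q_1 = 9/2
  p_2/q_2 = 13/3
  p_3/q_3 = 48/11
q_2 = 3 ≤ 4 < 11 = q_3, so the answer is 13/3.

13/3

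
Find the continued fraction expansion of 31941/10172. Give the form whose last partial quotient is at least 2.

31941 = 3*10172 + 1425
10172 = 7*1425 + 197
1425 = 7*197 + 46
197 = 4*46 + 13
46 = 3*13 + 7
13 = 1*7 + 6
7 = 1*6 + 1
6 = 6*1 + 0  (stop)
So 31941/10172 = [3; 7, 7, 4, 3, 1, 1, 6].

[3; 7, 7, 4, 3, 1, 1, 6]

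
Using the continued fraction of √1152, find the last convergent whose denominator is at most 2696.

39202/1155

√1152 = [33; 1, 15, 1, 66, …] (period length 4).
Convergents:
  p_0/q_0 = 33/1
  p_1/q_1 = 34/1
  p_2/q_2 = 543/16
  p_3/q_3 = 577/17
  p_4/q_4 = 38625/1138
  p_5/q_5 = 39202/1155
  p_6/q_6 = 626655/18463
q_5 = 1155 ≤ 2696 < 18463 = q_6, so the answer is 39202/1155.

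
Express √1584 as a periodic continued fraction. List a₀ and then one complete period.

a₀ = ⌊√1584⌋ = 39.
With m₀=0, d₀=1 and mₖ₊₁ = dₖaₖ − mₖ, dₖ₊₁ = (n − mₖ₊₁²)/dₖ, aₖ₊₁ = ⌊(a₀+mₖ₊₁)/dₖ₊₁⌋:
  k=1: m=39, d=63, a=1
  k=2: m=24, d=16, a=3
  k=3: m=24, d=63, a=1
  k=4: m=39, d=1, a=78
d=1 and a=2a₀=78 at k=4, so the next step gives (m, d) = (39, 63) again — its k=1 value — and the period has length 4.

[39; 1, 3, 1, 78]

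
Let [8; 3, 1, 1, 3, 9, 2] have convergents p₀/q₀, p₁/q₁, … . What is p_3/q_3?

58/7

Using pₖ = aₖpₖ₋₁ + pₖ₋₂, qₖ = aₖqₖ₋₁ + qₖ₋₂ (with p₋₁=1, p₋₂=0, q₋₁=0, q₋₂=1):
  k=0: a=8, p=8, q=1
  k=1: a=3, p=25, q=3
  k=2: a=1, p=33, q=4
  k=3: a=1, p=58, q=7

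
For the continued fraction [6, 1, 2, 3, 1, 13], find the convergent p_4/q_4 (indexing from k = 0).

Using pₖ = aₖpₖ₋₁ + pₖ₋₂, qₖ = aₖqₖ₋₁ + qₖ₋₂ (with p₋₁=1, p₋₂=0, q₋₁=0, q₋₂=1):
  k=0: a=6, p=6, q=1
  k=1: a=1, p=7, q=1
  k=2: a=2, p=20, q=3
  k=3: a=3, p=67, q=10
  k=4: a=1, p=87, q=13

87/13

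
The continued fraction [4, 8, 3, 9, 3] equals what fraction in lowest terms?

2983/724

Fold from the inside: start with 3/1.
  9 + 1/3 = 28/3
  3 + 3/28 = 87/28
  8 + 28/87 = 724/87
  4 + 87/724 = 2983/724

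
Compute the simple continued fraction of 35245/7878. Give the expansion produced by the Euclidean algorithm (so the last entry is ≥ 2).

35245 = 4*7878 + 3733
7878 = 2*3733 + 412
3733 = 9*412 + 25
412 = 16*25 + 12
25 = 2*12 + 1
12 = 12*1 + 0  (stop)
So 35245/7878 = [4; 2, 9, 16, 2, 12].

[4; 2, 9, 16, 2, 12]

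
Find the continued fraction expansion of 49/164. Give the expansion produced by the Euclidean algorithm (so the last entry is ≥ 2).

49 = 0*164 + 49
164 = 3*49 + 17
49 = 2*17 + 15
17 = 1*15 + 2
15 = 7*2 + 1
2 = 2*1 + 0  (stop)
So 49/164 = [0; 3, 2, 1, 7, 2].

[0; 3, 2, 1, 7, 2]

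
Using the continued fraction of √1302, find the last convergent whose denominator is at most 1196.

√1302 = [36; 12, 72, …] (period length 2).
Convergents:
  p_0/q_0 = 36/1
  p_1/q_1 = 433/12
  p_2/q_2 = 31212/865
  p_3/q_3 = 374977/10392
q_2 = 865 ≤ 1196 < 10392 = q_3, so the answer is 31212/865.

31212/865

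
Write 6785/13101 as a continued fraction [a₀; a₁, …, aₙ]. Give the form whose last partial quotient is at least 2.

[0; 1, 1, 13, 2, 7, 15, 2]

6785 = 0·13101 + 6785
13101 = 1·6785 + 6316
6785 = 1·6316 + 469
6316 = 13·469 + 219
469 = 2·219 + 31
219 = 7·31 + 2
31 = 15·2 + 1
2 = 2·1 + 0  (stop)
So 6785/13101 = [0; 1, 1, 13, 2, 7, 15, 2].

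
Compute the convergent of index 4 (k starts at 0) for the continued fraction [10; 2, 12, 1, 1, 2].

Using pₖ = aₖpₖ₋₁ + pₖ₋₂, qₖ = aₖqₖ₋₁ + qₖ₋₂ (with p₋₁=1, p₋₂=0, q₋₁=0, q₋₂=1):
  k=0: a=10, p=10, q=1
  k=1: a=2, p=21, q=2
  k=2: a=12, p=262, q=25
  k=3: a=1, p=283, q=27
  k=4: a=1, p=545, q=52

545/52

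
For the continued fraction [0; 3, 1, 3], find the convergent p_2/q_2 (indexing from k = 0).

1/4

Using pₖ = aₖpₖ₋₁ + pₖ₋₂, qₖ = aₖqₖ₋₁ + qₖ₋₂ (with p₋₁=1, p₋₂=0, q₋₁=0, q₋₂=1):
  k=0: a=0, p=0, q=1
  k=1: a=3, p=1, q=3
  k=2: a=1, p=1, q=4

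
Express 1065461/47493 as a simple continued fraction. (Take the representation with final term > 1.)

[22; 2, 3, 3, 2, 3, 15, 17]

1065461 = 22×47493 + 20615
47493 = 2×20615 + 6263
20615 = 3×6263 + 1826
6263 = 3×1826 + 785
1826 = 2×785 + 256
785 = 3×256 + 17
256 = 15×17 + 1
17 = 17×1 + 0  (stop)
So 1065461/47493 = [22; 2, 3, 3, 2, 3, 15, 17].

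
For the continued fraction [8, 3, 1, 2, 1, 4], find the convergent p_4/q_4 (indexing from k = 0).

Using pₖ = aₖpₖ₋₁ + pₖ₋₂, qₖ = aₖqₖ₋₁ + qₖ₋₂ (with p₋₁=1, p₋₂=0, q₋₁=0, q₋₂=1):
  k=0: a=8, p=8, q=1
  k=1: a=3, p=25, q=3
  k=2: a=1, p=33, q=4
  k=3: a=2, p=91, q=11
  k=4: a=1, p=124, q=15

124/15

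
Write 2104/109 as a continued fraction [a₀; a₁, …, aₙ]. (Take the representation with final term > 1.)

[19; 3, 3, 3, 3]

2104 = 19×109 + 33
109 = 3×33 + 10
33 = 3×10 + 3
10 = 3×3 + 1
3 = 3×1 + 0  (stop)
So 2104/109 = [19; 3, 3, 3, 3].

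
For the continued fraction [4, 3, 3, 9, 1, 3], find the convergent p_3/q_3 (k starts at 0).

400/93

Using pₖ = aₖpₖ₋₁ + pₖ₋₂, qₖ = aₖqₖ₋₁ + qₖ₋₂ (with p₋₁=1, p₋₂=0, q₋₁=0, q₋₂=1):
  k=0: a=4, p=4, q=1
  k=1: a=3, p=13, q=3
  k=2: a=3, p=43, q=10
  k=3: a=9, p=400, q=93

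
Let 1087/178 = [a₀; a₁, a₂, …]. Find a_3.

1

1087 = 6·178 + 19   →  a_0 = 6
178 = 9·19 + 7   →  a_1 = 9
19 = 2·7 + 5   →  a_2 = 2
7 = 1·5 + 2   →  a_3 = 1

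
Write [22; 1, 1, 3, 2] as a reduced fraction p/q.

Fold from the inside: start with 2/1.
  3 + 1/2 = 7/2
  1 + 2/7 = 9/7
  1 + 7/9 = 16/9
  22 + 9/16 = 361/16

361/16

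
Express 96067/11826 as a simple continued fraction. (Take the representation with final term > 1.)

96067 = 8·11826 + 1459
11826 = 8·1459 + 154
1459 = 9·154 + 73
154 = 2·73 + 8
73 = 9·8 + 1
8 = 8·1 + 0  (stop)
So 96067/11826 = [8; 8, 9, 2, 9, 8].

[8; 8, 9, 2, 9, 8]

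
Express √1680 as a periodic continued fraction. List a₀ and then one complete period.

a₀ = ⌊√1680⌋ = 40.
With m₀=0, d₀=1 and mₖ₊₁ = dₖaₖ − mₖ, dₖ₊₁ = (n − mₖ₊₁²)/dₖ, aₖ₊₁ = ⌊(a₀+mₖ₊₁)/dₖ₊₁⌋:
  k=1: m=40, d=80, a=1
  k=2: m=40, d=1, a=80
d=1 and a=2a₀=80 at k=2, so the next step gives (m, d) = (40, 80) again — its k=1 value — and the period has length 2.

[40; 1, 80]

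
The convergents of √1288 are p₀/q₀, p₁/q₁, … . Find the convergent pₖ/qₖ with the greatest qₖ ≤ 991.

√1288 = [35; 1, 7, 1, 70, …] (period length 4).
Convergents:
  p_0/q_0 = 35/1
  p_1/q_1 = 36/1
  p_2/q_2 = 287/8
  p_3/q_3 = 323/9
  p_4/q_4 = 22897/638
  p_5/q_5 = 23220/647
  p_6/q_6 = 185437/5167
q_5 = 647 ≤ 991 < 5167 = q_6, so the answer is 23220/647.

23220/647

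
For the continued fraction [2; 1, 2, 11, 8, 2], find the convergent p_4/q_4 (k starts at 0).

Using pₖ = aₖpₖ₋₁ + pₖ₋₂, qₖ = aₖqₖ₋₁ + qₖ₋₂ (with p₋₁=1, p₋₂=0, q₋₁=0, q₋₂=1):
  k=0: a=2, p=2, q=1
  k=1: a=1, p=3, q=1
  k=2: a=2, p=8, q=3
  k=3: a=11, p=91, q=34
  k=4: a=8, p=736, q=275

736/275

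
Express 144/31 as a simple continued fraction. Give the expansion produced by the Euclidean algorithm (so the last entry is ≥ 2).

144 = 4×31 + 20
31 = 1×20 + 11
20 = 1×11 + 9
11 = 1×9 + 2
9 = 4×2 + 1
2 = 2×1 + 0  (stop)
So 144/31 = [4; 1, 1, 1, 4, 2].

[4; 1, 1, 1, 4, 2]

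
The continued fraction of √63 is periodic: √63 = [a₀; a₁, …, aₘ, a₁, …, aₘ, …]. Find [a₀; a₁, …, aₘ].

a₀ = ⌊√63⌋ = 7.
With m₀=0, d₀=1 and mₖ₊₁ = dₖaₖ − mₖ, dₖ₊₁ = (n − mₖ₊₁²)/dₖ, aₖ₊₁ = ⌊(a₀+mₖ₊₁)/dₖ₊₁⌋:
  k=1: m=7, d=14, a=1
  k=2: m=7, d=1, a=14
d=1 and a=2a₀=14 at k=2, so the next step gives (m, d) = (7, 14) again — its k=1 value — and the period has length 2.

[7; 1, 14]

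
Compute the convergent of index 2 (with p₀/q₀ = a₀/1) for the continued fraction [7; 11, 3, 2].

Using pₖ = aₖpₖ₋₁ + pₖ₋₂, qₖ = aₖqₖ₋₁ + qₖ₋₂ (with p₋₁=1, p₋₂=0, q₋₁=0, q₋₂=1):
  k=0: a=7, p=7, q=1
  k=1: a=11, p=78, q=11
  k=2: a=3, p=241, q=34

241/34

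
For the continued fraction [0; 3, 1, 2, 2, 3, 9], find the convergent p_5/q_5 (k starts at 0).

Using pₖ = aₖpₖ₋₁ + pₖ₋₂, qₖ = aₖqₖ₋₁ + qₖ₋₂ (with p₋₁=1, p₋₂=0, q₋₁=0, q₋₂=1):
  k=0: a=0, p=0, q=1
  k=1: a=3, p=1, q=3
  k=2: a=1, p=1, q=4
  k=3: a=2, p=3, q=11
  k=4: a=2, p=7, q=26
  k=5: a=3, p=24, q=89

24/89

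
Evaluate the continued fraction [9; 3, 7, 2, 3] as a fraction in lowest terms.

1519/163

Using pₖ = aₖpₖ₋₁ + pₖ₋₂ and qₖ = aₖqₖ₋₁ + qₖ₋₂:
  k=0: a=9, p=9, q=1
  k=1: a=3, p=28, q=3
  k=2: a=7, p=205, q=22
  k=3: a=2, p=438, q=47
  k=4: a=3, p=1519, q=163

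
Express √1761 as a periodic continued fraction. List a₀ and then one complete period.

[41; 1, 26, 1, 82]

a₀ = ⌊√1761⌋ = 41.
With m₀=0, d₀=1 and mₖ₊₁ = dₖaₖ − mₖ, dₖ₊₁ = (n − mₖ₊₁²)/dₖ, aₖ₊₁ = ⌊(a₀+mₖ₊₁)/dₖ₊₁⌋:
  k=1: m=41, d=80, a=1
  k=2: m=39, d=3, a=26
  k=3: m=39, d=80, a=1
  k=4: m=41, d=1, a=82
d=1 and a=2a₀=82 at k=4, so the next step gives (m, d) = (41, 80) again — its k=1 value — and the period has length 4.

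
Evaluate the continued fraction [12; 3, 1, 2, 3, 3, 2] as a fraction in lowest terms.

Fold from the inside: start with 2/1.
  3 + 1/2 = 7/2
  3 + 2/7 = 23/7
  2 + 7/23 = 53/23
  1 + 23/53 = 76/53
  3 + 53/76 = 281/76
  12 + 76/281 = 3448/281

3448/281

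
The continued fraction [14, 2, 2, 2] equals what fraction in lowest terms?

173/12

Using pₖ = aₖpₖ₋₁ + pₖ₋₂ and qₖ = aₖqₖ₋₁ + qₖ₋₂:
  k=0: a=14, p=14, q=1
  k=1: a=2, p=29, q=2
  k=2: a=2, p=72, q=5
  k=3: a=2, p=173, q=12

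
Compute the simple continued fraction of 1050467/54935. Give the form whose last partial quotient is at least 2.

1050467 = 19×54935 + 6702
54935 = 8×6702 + 1319
6702 = 5×1319 + 107
1319 = 12×107 + 35
107 = 3×35 + 2
35 = 17×2 + 1
2 = 2×1 + 0  (stop)
So 1050467/54935 = [19; 8, 5, 12, 3, 17, 2].

[19; 8, 5, 12, 3, 17, 2]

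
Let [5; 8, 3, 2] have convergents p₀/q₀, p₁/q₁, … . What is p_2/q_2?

128/25

Using pₖ = aₖpₖ₋₁ + pₖ₋₂, qₖ = aₖqₖ₋₁ + qₖ₋₂ (with p₋₁=1, p₋₂=0, q₋₁=0, q₋₂=1):
  k=0: a=5, p=5, q=1
  k=1: a=8, p=41, q=8
  k=2: a=3, p=128, q=25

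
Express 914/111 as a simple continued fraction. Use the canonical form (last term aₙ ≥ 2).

[8; 4, 3, 1, 2, 2]

914 = 8·111 + 26
111 = 4·26 + 7
26 = 3·7 + 5
7 = 1·5 + 2
5 = 2·2 + 1
2 = 2·1 + 0  (stop)
So 914/111 = [8; 4, 3, 1, 2, 2].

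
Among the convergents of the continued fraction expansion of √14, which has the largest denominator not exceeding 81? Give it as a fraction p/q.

√14 = [3; 1, 2, 1, 6, …] (period length 4).
Convergents:
  p_0/q_0 = 3/1
  p_1/q_1 = 4/1
  p_2/q_2 = 11/3
  p_3/q_3 = 15/4
  p_4/q_4 = 101/27
  p_5/q_5 = 116/31
  p_6/q_6 = 333/89
q_5 = 31 ≤ 81 < 89 = q_6, so the answer is 116/31.

116/31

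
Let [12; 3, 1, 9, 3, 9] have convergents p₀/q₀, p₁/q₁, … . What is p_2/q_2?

Using pₖ = aₖpₖ₋₁ + pₖ₋₂, qₖ = aₖqₖ₋₁ + qₖ₋₂ (with p₋₁=1, p₋₂=0, q₋₁=0, q₋₂=1):
  k=0: a=12, p=12, q=1
  k=1: a=3, p=37, q=3
  k=2: a=1, p=49, q=4

49/4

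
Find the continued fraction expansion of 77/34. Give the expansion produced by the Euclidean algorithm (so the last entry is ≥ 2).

[2; 3, 1, 3, 2]

77 = 2×34 + 9
34 = 3×9 + 7
9 = 1×7 + 2
7 = 3×2 + 1
2 = 2×1 + 0  (stop)
So 77/34 = [2; 3, 1, 3, 2].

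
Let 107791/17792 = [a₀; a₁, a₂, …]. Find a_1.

107791 = 6·17792 + 1039   →  a_0 = 6
17792 = 17·1039 + 129   →  a_1 = 17

17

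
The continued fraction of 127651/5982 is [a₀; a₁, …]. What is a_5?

11

127651 = 21·5982 + 2029   →  a_0 = 21
5982 = 2·2029 + 1924   →  a_1 = 2
2029 = 1·1924 + 105   →  a_2 = 1
1924 = 18·105 + 34   →  a_3 = 18
105 = 3·34 + 3   →  a_4 = 3
34 = 11·3 + 1   →  a_5 = 11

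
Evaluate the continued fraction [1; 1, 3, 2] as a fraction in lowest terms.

16/9

Using pₖ = aₖpₖ₋₁ + pₖ₋₂ and qₖ = aₖqₖ₋₁ + qₖ₋₂:
  k=0: a=1, p=1, q=1
  k=1: a=1, p=2, q=1
  k=2: a=3, p=7, q=4
  k=3: a=2, p=16, q=9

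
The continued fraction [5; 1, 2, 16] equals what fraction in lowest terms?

278/49

Using pₖ = aₖpₖ₋₁ + pₖ₋₂ and qₖ = aₖqₖ₋₁ + qₖ₋₂:
  k=0: a=5, p=5, q=1
  k=1: a=1, p=6, q=1
  k=2: a=2, p=17, q=3
  k=3: a=16, p=278, q=49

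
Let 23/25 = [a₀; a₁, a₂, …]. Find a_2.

11

23 = 0·25 + 23   →  a_0 = 0
25 = 1·23 + 2   →  a_1 = 1
23 = 11·2 + 1   →  a_2 = 11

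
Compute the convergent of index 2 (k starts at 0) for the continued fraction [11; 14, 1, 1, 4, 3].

166/15

Using pₖ = aₖpₖ₋₁ + pₖ₋₂, qₖ = aₖqₖ₋₁ + qₖ₋₂ (with p₋₁=1, p₋₂=0, q₋₁=0, q₋₂=1):
  k=0: a=11, p=11, q=1
  k=1: a=14, p=155, q=14
  k=2: a=1, p=166, q=15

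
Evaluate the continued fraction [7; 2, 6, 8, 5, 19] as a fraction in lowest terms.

Fold from the inside: start with 19/1.
  5 + 1/19 = 96/19
  8 + 19/96 = 787/96
  6 + 96/787 = 4818/787
  2 + 787/4818 = 10423/4818
  7 + 4818/10423 = 77779/10423

77779/10423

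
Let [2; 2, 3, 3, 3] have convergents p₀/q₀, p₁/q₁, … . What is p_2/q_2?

17/7

Using pₖ = aₖpₖ₋₁ + pₖ₋₂, qₖ = aₖqₖ₋₁ + qₖ₋₂ (with p₋₁=1, p₋₂=0, q₋₁=0, q₋₂=1):
  k=0: a=2, p=2, q=1
  k=1: a=2, p=5, q=2
  k=2: a=3, p=17, q=7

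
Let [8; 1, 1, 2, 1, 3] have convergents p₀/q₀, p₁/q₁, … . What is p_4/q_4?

Using pₖ = aₖpₖ₋₁ + pₖ₋₂, qₖ = aₖqₖ₋₁ + qₖ₋₂ (with p₋₁=1, p₋₂=0, q₋₁=0, q₋₂=1):
  k=0: a=8, p=8, q=1
  k=1: a=1, p=9, q=1
  k=2: a=1, p=17, q=2
  k=3: a=2, p=43, q=5
  k=4: a=1, p=60, q=7

60/7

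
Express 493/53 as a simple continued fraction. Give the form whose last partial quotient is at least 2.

[9; 3, 3, 5]

493 = 9*53 + 16
53 = 3*16 + 5
16 = 3*5 + 1
5 = 5*1 + 0  (stop)
So 493/53 = [9; 3, 3, 5].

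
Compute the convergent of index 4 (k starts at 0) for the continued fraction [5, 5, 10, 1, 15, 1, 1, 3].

Using pₖ = aₖpₖ₋₁ + pₖ₋₂, qₖ = aₖqₖ₋₁ + qₖ₋₂ (with p₋₁=1, p₋₂=0, q₋₁=0, q₋₂=1):
  k=0: a=5, p=5, q=1
  k=1: a=5, p=26, q=5
  k=2: a=10, p=265, q=51
  k=3: a=1, p=291, q=56
  k=4: a=15, p=4630, q=891

4630/891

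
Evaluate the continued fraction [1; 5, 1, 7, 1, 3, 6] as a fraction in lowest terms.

1508/1289

Fold from the inside: start with 6/1.
  3 + 1/6 = 19/6
  1 + 6/19 = 25/19
  7 + 19/25 = 194/25
  1 + 25/194 = 219/194
  5 + 194/219 = 1289/219
  1 + 219/1289 = 1508/1289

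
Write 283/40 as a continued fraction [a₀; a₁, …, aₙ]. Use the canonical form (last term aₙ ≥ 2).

[7; 13, 3]

283 = 7·40 + 3
40 = 13·3 + 1
3 = 3·1 + 0  (stop)
So 283/40 = [7; 13, 3].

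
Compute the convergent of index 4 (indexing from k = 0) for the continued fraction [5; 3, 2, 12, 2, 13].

957/181

Using pₖ = aₖpₖ₋₁ + pₖ₋₂, qₖ = aₖqₖ₋₁ + qₖ₋₂ (with p₋₁=1, p₋₂=0, q₋₁=0, q₋₂=1):
  k=0: a=5, p=5, q=1
  k=1: a=3, p=16, q=3
  k=2: a=2, p=37, q=7
  k=3: a=12, p=460, q=87
  k=4: a=2, p=957, q=181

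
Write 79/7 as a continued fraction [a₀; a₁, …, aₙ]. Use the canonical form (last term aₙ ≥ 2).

79 = 11*7 + 2
7 = 3*2 + 1
2 = 2*1 + 0  (stop)
So 79/7 = [11; 3, 2].

[11; 3, 2]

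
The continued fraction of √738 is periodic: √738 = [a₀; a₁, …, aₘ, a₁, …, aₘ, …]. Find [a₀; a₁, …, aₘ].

a₀ = ⌊√738⌋ = 27.
With m₀=0, d₀=1 and mₖ₊₁ = dₖaₖ − mₖ, dₖ₊₁ = (n − mₖ₊₁²)/dₖ, aₖ₊₁ = ⌊(a₀+mₖ₊₁)/dₖ₊₁⌋:
  k=1: m=27, d=9, a=6
  k=2: m=27, d=1, a=54
d=1 and a=2a₀=54 at k=2, so the next step gives (m, d) = (27, 9) again — its k=1 value — and the period has length 2.

[27; 6, 54]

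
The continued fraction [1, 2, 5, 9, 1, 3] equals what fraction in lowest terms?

Using pₖ = aₖpₖ₋₁ + pₖ₋₂ and qₖ = aₖqₖ₋₁ + qₖ₋₂:
  k=0: a=1, p=1, q=1
  k=1: a=2, p=3, q=2
  k=2: a=5, p=16, q=11
  k=3: a=9, p=147, q=101
  k=4: a=1, p=163, q=112
  k=5: a=3, p=636, q=437

636/437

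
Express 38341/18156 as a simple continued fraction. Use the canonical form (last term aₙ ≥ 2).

38341 = 2*18156 + 2029
18156 = 8*2029 + 1924
2029 = 1*1924 + 105
1924 = 18*105 + 34
105 = 3*34 + 3
34 = 11*3 + 1
3 = 3*1 + 0  (stop)
So 38341/18156 = [2; 8, 1, 18, 3, 11, 3].

[2; 8, 1, 18, 3, 11, 3]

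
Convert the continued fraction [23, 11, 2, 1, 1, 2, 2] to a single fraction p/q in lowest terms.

8150/353

Fold from the inside: start with 2/1.
  2 + 1/2 = 5/2
  1 + 2/5 = 7/5
  1 + 5/7 = 12/7
  2 + 7/12 = 31/12
  11 + 12/31 = 353/31
  23 + 31/353 = 8150/353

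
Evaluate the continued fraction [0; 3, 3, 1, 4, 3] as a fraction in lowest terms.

Using pₖ = aₖpₖ₋₁ + pₖ₋₂ and qₖ = aₖqₖ₋₁ + qₖ₋₂:
  k=0: a=0, p=0, q=1
  k=1: a=3, p=1, q=3
  k=2: a=3, p=3, q=10
  k=3: a=1, p=4, q=13
  k=4: a=4, p=19, q=62
  k=5: a=3, p=61, q=199

61/199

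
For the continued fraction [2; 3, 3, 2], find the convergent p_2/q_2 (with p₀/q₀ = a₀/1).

Using pₖ = aₖpₖ₋₁ + pₖ₋₂, qₖ = aₖqₖ₋₁ + qₖ₋₂ (with p₋₁=1, p₋₂=0, q₋₁=0, q₋₂=1):
  k=0: a=2, p=2, q=1
  k=1: a=3, p=7, q=3
  k=2: a=3, p=23, q=10

23/10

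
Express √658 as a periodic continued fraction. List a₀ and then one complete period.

a₀ = ⌊√658⌋ = 25.
With m₀=0, d₀=1 and mₖ₊₁ = dₖaₖ − mₖ, dₖ₊₁ = (n − mₖ₊₁²)/dₖ, aₖ₊₁ = ⌊(a₀+mₖ₊₁)/dₖ₊₁⌋:
  k=1: m=25, d=33, a=1
  k=2: m=8, d=18, a=1
  k=3: m=10, d=31, a=1
  k=4: m=21, d=7, a=6
  k=5: m=21, d=31, a=1
  k=6: m=10, d=18, a=1
  k=7: m=8, d=33, a=1
  k=8: m=25, d=1, a=50
d=1 and a=2a₀=50 at k=8, so the next step gives (m, d) = (25, 33) again — its k=1 value — and the period has length 8.

[25; 1, 1, 1, 6, 1, 1, 1, 50]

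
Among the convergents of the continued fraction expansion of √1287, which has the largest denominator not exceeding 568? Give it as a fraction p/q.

20341/567

√1287 = [35; 1, 6, 1, 70, …] (period length 4).
Convergents:
  p_0/q_0 = 35/1
  p_1/q_1 = 36/1
  p_2/q_2 = 251/7
  p_3/q_3 = 287/8
  p_4/q_4 = 20341/567
  p_5/q_5 = 20628/575
q_4 = 567 ≤ 568 < 575 = q_5, so the answer is 20341/567.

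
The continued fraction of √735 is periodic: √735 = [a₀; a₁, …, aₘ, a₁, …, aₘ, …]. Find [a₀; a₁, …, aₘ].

a₀ = ⌊√735⌋ = 27.
With m₀=0, d₀=1 and mₖ₊₁ = dₖaₖ − mₖ, dₖ₊₁ = (n − mₖ₊₁²)/dₖ, aₖ₊₁ = ⌊(a₀+mₖ₊₁)/dₖ₊₁⌋:
  k=1: m=27, d=6, a=9
  k=2: m=27, d=1, a=54
d=1 and a=2a₀=54 at k=2, so the next step gives (m, d) = (27, 6) again — its k=1 value — and the period has length 2.

[27; 9, 54]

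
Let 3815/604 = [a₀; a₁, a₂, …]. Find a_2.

3815 = 6·604 + 191   →  a_0 = 6
604 = 3·191 + 31   →  a_1 = 3
191 = 6·31 + 5   →  a_2 = 6

6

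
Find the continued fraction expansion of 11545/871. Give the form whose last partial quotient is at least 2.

[13; 3, 1, 12, 17]

11545 = 13×871 + 222
871 = 3×222 + 205
222 = 1×205 + 17
205 = 12×17 + 1
17 = 17×1 + 0  (stop)
So 11545/871 = [13; 3, 1, 12, 17].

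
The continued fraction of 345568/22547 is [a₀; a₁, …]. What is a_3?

13

345568 = 15·22547 + 7363   →  a_0 = 15
22547 = 3·7363 + 458   →  a_1 = 3
7363 = 16·458 + 35   →  a_2 = 16
458 = 13·35 + 3   →  a_3 = 13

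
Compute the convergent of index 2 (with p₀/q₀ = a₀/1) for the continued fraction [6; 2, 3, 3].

Using pₖ = aₖpₖ₋₁ + pₖ₋₂, qₖ = aₖqₖ₋₁ + qₖ₋₂ (with p₋₁=1, p₋₂=0, q₋₁=0, q₋₂=1):
  k=0: a=6, p=6, q=1
  k=1: a=2, p=13, q=2
  k=2: a=3, p=45, q=7

45/7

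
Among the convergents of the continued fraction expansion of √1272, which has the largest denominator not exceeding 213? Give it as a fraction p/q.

7561/212

√1272 = [35; 1, 1, 1, 70, …] (period length 4).
Convergents:
  p_0/q_0 = 35/1
  p_1/q_1 = 36/1
  p_2/q_2 = 71/2
  p_3/q_3 = 107/3
  p_4/q_4 = 7561/212
  p_5/q_5 = 7668/215
q_4 = 212 ≤ 213 < 215 = q_5, so the answer is 7561/212.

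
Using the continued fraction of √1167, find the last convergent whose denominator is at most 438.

11854/347

√1167 = [34; 6, 5, 11, 5, 6, 68, …] (period length 6).
Convergents:
  p_0/q_0 = 34/1
  p_1/q_1 = 205/6
  p_2/q_2 = 1059/31
  p_3/q_3 = 11854/347
  p_4/q_4 = 60329/1766
q_3 = 347 ≤ 438 < 1766 = q_4, so the answer is 11854/347.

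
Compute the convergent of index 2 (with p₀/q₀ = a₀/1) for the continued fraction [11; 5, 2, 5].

123/11

Using pₖ = aₖpₖ₋₁ + pₖ₋₂, qₖ = aₖqₖ₋₁ + qₖ₋₂ (with p₋₁=1, p₋₂=0, q₋₁=0, q₋₂=1):
  k=0: a=11, p=11, q=1
  k=1: a=5, p=56, q=5
  k=2: a=2, p=123, q=11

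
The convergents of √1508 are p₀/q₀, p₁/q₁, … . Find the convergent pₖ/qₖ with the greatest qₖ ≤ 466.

√1508 = [38; 1, 4, 1, 76, …] (period length 4).
Convergents:
  p_0/q_0 = 38/1
  p_1/q_1 = 39/1
  p_2/q_2 = 194/5
  p_3/q_3 = 233/6
  p_4/q_4 = 17902/461
  p_5/q_5 = 18135/467
q_4 = 461 ≤ 466 < 467 = q_5, so the answer is 17902/461.

17902/461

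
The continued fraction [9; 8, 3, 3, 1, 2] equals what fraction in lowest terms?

2727/299

Using pₖ = aₖpₖ₋₁ + pₖ₋₂ and qₖ = aₖqₖ₋₁ + qₖ₋₂:
  k=0: a=9, p=9, q=1
  k=1: a=8, p=73, q=8
  k=2: a=3, p=228, q=25
  k=3: a=3, p=757, q=83
  k=4: a=1, p=985, q=108
  k=5: a=2, p=2727, q=299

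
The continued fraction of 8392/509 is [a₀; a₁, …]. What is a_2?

8392 = 16·509 + 248   →  a_0 = 16
509 = 2·248 + 13   →  a_1 = 2
248 = 19·13 + 1   →  a_2 = 19

19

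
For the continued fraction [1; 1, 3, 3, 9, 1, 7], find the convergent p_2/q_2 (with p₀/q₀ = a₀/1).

Using pₖ = aₖpₖ₋₁ + pₖ₋₂, qₖ = aₖqₖ₋₁ + qₖ₋₂ (with p₋₁=1, p₋₂=0, q₋₁=0, q₋₂=1):
  k=0: a=1, p=1, q=1
  k=1: a=1, p=2, q=1
  k=2: a=3, p=7, q=4

7/4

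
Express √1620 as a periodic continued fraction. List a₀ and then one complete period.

a₀ = ⌊√1620⌋ = 40.
With m₀=0, d₀=1 and mₖ₊₁ = dₖaₖ − mₖ, dₖ₊₁ = (n − mₖ₊₁²)/dₖ, aₖ₊₁ = ⌊(a₀+mₖ₊₁)/dₖ₊₁⌋:
  k=1: m=40, d=20, a=4
  k=2: m=40, d=1, a=80
d=1 and a=2a₀=80 at k=2, so the next step gives (m, d) = (40, 20) again — its k=1 value — and the period has length 2.

[40; 4, 80]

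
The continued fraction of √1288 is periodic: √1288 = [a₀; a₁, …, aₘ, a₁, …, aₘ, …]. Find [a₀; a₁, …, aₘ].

a₀ = ⌊√1288⌋ = 35.

[35; 1, 7, 1, 70]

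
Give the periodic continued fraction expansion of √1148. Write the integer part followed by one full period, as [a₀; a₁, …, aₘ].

a₀ = ⌊√1148⌋ = 33.
With m₀=0, d₀=1 and mₖ₊₁ = dₖaₖ − mₖ, dₖ₊₁ = (n − mₖ₊₁²)/dₖ, aₖ₊₁ = ⌊(a₀+mₖ₊₁)/dₖ₊₁⌋:
  k=1: m=33, d=59, a=1
  k=2: m=26, d=8, a=7
  k=3: m=30, d=31, a=2
  k=4: m=32, d=4, a=16
  k=5: m=32, d=31, a=2
  k=6: m=30, d=8, a=7
  k=7: m=26, d=59, a=1
  k=8: m=33, d=1, a=66
d=1 and a=2a₀=66 at k=8, so the next step gives (m, d) = (33, 59) again — its k=1 value — and the period has length 8.

[33; 1, 7, 2, 16, 2, 7, 1, 66]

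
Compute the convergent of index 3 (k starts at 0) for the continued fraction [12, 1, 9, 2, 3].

Using pₖ = aₖpₖ₋₁ + pₖ₋₂, qₖ = aₖqₖ₋₁ + qₖ₋₂ (with p₋₁=1, p₋₂=0, q₋₁=0, q₋₂=1):
  k=0: a=12, p=12, q=1
  k=1: a=1, p=13, q=1
  k=2: a=9, p=129, q=10
  k=3: a=2, p=271, q=21

271/21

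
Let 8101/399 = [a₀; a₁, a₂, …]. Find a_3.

8101 = 20·399 + 121   →  a_0 = 20
399 = 3·121 + 36   →  a_1 = 3
121 = 3·36 + 13   →  a_2 = 3
36 = 2·13 + 10   →  a_3 = 2

2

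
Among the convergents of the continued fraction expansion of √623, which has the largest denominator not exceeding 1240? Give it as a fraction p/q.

√623 = [24; 1, 23, 1, 48, …] (period length 4).
Convergents:
  p_0/q_0 = 24/1
  p_1/q_1 = 25/1
  p_2/q_2 = 599/24
  p_3/q_3 = 624/25
  p_4/q_4 = 30551/1224
  p_5/q_5 = 31175/1249
q_4 = 1224 ≤ 1240 < 1249 = q_5, so the answer is 30551/1224.

30551/1224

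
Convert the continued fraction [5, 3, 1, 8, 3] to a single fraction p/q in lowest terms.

Using pₖ = aₖpₖ₋₁ + pₖ₋₂ and qₖ = aₖqₖ₋₁ + qₖ₋₂:
  k=0: a=5, p=5, q=1
  k=1: a=3, p=16, q=3
  k=2: a=1, p=21, q=4
  k=3: a=8, p=184, q=35
  k=4: a=3, p=573, q=109

573/109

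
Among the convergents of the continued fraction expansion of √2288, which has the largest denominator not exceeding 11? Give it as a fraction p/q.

287/6

√2288 = [47; 1, 4, 1, 94, …] (period length 4).
Convergents:
  p_0/q_0 = 47/1
  p_1/q_1 = 48/1
  p_2/q_2 = 239/5
  p_3/q_3 = 287/6
  p_4/q_4 = 27217/569
q_3 = 6 ≤ 11 < 569 = q_4, so the answer is 287/6.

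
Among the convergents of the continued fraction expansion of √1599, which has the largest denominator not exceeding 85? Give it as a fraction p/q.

√1599 = [39; 1, 78, …] (period length 2).
Convergents:
  p_0/q_0 = 39/1
  p_1/q_1 = 40/1
  p_2/q_2 = 3159/79
  p_3/q_3 = 3199/80
  p_4/q_4 = 252681/6319
q_3 = 80 ≤ 85 < 6319 = q_4, so the answer is 3199/80.

3199/80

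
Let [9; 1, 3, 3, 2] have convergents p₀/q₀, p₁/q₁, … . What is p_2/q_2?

Using pₖ = aₖpₖ₋₁ + pₖ₋₂, qₖ = aₖqₖ₋₁ + qₖ₋₂ (with p₋₁=1, p₋₂=0, q₋₁=0, q₋₂=1):
  k=0: a=9, p=9, q=1
  k=1: a=1, p=10, q=1
  k=2: a=3, p=39, q=4

39/4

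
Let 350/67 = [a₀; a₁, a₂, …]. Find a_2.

2

350 = 5·67 + 15   →  a_0 = 5
67 = 4·15 + 7   →  a_1 = 4
15 = 2·7 + 1   →  a_2 = 2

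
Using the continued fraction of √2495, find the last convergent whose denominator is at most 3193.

99850/1999

√2495 = [49; 1, 18, 1, 98, …] (period length 4).
Convergents:
  p_0/q_0 = 49/1
  p_1/q_1 = 50/1
  p_2/q_2 = 949/19
  p_3/q_3 = 999/20
  p_4/q_4 = 98851/1979
  p_5/q_5 = 99850/1999
  p_6/q_6 = 1896151/37961
q_5 = 1999 ≤ 3193 < 37961 = q_6, so the answer is 99850/1999.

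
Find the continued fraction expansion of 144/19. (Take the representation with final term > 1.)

[7; 1, 1, 2, 1, 2]

144 = 7·19 + 11
19 = 1·11 + 8
11 = 1·8 + 3
8 = 2·3 + 2
3 = 1·2 + 1
2 = 2·1 + 0  (stop)
So 144/19 = [7; 1, 1, 2, 1, 2].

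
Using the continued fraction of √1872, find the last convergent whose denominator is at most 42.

√1872 = [43; 3, 1, 3, 86, …] (period length 4).
Convergents:
  p_0/q_0 = 43/1
  p_1/q_1 = 130/3
  p_2/q_2 = 173/4
  p_3/q_3 = 649/15
  p_4/q_4 = 55987/1294
q_3 = 15 ≤ 42 < 1294 = q_4, so the answer is 649/15.

649/15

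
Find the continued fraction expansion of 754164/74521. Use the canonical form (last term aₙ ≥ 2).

754164 = 10*74521 + 8954
74521 = 8*8954 + 2889
8954 = 3*2889 + 287
2889 = 10*287 + 19
287 = 15*19 + 2
19 = 9*2 + 1
2 = 2*1 + 0  (stop)
So 754164/74521 = [10; 8, 3, 10, 15, 9, 2].

[10; 8, 3, 10, 15, 9, 2]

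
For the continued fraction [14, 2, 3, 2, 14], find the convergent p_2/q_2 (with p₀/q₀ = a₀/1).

Using pₖ = aₖpₖ₋₁ + pₖ₋₂, qₖ = aₖqₖ₋₁ + qₖ₋₂ (with p₋₁=1, p₋₂=0, q₋₁=0, q₋₂=1):
  k=0: a=14, p=14, q=1
  k=1: a=2, p=29, q=2
  k=2: a=3, p=101, q=7

101/7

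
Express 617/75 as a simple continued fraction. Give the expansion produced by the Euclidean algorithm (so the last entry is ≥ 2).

617 = 8×75 + 17
75 = 4×17 + 7
17 = 2×7 + 3
7 = 2×3 + 1
3 = 3×1 + 0  (stop)
So 617/75 = [8; 4, 2, 2, 3].

[8; 4, 2, 2, 3]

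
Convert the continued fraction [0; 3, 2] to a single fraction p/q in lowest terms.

2/7

Fold from the inside: start with 2/1.
  3 + 1/2 = 7/2
  0 + 2/7 = 2/7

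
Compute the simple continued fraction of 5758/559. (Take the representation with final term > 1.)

5758 = 10*559 + 168
559 = 3*168 + 55
168 = 3*55 + 3
55 = 18*3 + 1
3 = 3*1 + 0  (stop)
So 5758/559 = [10; 3, 3, 18, 3].

[10; 3, 3, 18, 3]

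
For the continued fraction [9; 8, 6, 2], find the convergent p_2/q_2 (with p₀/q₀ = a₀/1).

447/49

Using pₖ = aₖpₖ₋₁ + pₖ₋₂, qₖ = aₖqₖ₋₁ + qₖ₋₂ (with p₋₁=1, p₋₂=0, q₋₁=0, q₋₂=1):
  k=0: a=9, p=9, q=1
  k=1: a=8, p=73, q=8
  k=2: a=6, p=447, q=49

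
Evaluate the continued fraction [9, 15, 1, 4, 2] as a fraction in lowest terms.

Fold from the inside: start with 2/1.
  4 + 1/2 = 9/2
  1 + 2/9 = 11/9
  15 + 9/11 = 174/11
  9 + 11/174 = 1577/174

1577/174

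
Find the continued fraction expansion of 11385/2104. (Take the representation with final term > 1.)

11385 = 5*2104 + 865
2104 = 2*865 + 374
865 = 2*374 + 117
374 = 3*117 + 23
117 = 5*23 + 2
23 = 11*2 + 1
2 = 2*1 + 0  (stop)
So 11385/2104 = [5; 2, 2, 3, 5, 11, 2].

[5; 2, 2, 3, 5, 11, 2]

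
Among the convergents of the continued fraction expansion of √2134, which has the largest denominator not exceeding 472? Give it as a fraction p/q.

√2134 = [46; 5, 8, 5, 92, …] (period length 4).
Convergents:
  p_0/q_0 = 46/1
  p_1/q_1 = 231/5
  p_2/q_2 = 1894/41
  p_3/q_3 = 9701/210
  p_4/q_4 = 894386/19361
q_3 = 210 ≤ 472 < 19361 = q_4, so the answer is 9701/210.

9701/210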